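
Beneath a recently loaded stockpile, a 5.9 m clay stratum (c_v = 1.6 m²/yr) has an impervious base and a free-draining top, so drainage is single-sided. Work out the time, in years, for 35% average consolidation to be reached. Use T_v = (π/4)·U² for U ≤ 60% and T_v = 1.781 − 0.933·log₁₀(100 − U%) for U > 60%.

t ≈ 2.09 years

Drainage path length: H_d = H = 5.9 m (single drainage).
U ≤ 60%: T_v = (π/4)·U² = (π/4)×0.35² = 0.096211.
t = T_v·H_d²/c_v = 0.096211×5.9²/1.6 = 2.093 years.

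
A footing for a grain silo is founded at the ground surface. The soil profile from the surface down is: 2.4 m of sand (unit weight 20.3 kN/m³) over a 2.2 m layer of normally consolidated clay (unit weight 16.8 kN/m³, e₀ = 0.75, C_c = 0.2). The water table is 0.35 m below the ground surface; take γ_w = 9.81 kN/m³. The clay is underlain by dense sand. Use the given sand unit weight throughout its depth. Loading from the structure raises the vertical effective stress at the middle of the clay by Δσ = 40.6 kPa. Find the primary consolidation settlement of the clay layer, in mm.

S_c ≈ 82 mm

Mid-depth of clay below the ground surface: z = 2.4 + 2.2/2 = 3.5 m.
Total vertical stress at mid-clay: σ_v = 20.3×2.4 + 16.8×1.1 = 67.2 kPa.
Pore pressure: u = 9.81×(3.5 − 0.35) = 30.902 kPa.
Initial effective stress: σ'_0 = σ_v − u = 67.2 − 30.902 = 36.298 kPa.
Final effective stress: σ'_f = σ'_0 + Δσ = 36.298 + 40.6 = 76.898 kPa.
Normally consolidated clay, so the full stress increment lies on the virgin compression line:
S_c = C_c·H/(1+e₀)·log₁₀(σ'_f/σ'_0) = 0.2×2.2/(1+0.75)×log₁₀(76.898/36.298)
    = 0.25143 × 0.32603 = 0.08197 m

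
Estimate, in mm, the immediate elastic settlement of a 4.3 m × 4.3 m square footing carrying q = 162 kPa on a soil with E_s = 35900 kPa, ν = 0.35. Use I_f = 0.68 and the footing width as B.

S_e ≈ 11.6 mm

Immediate (elastic) settlement: S_e = q·B·(1−ν²)/E_s · I_f.
S_e = 162 × 4.3 × (1 − 0.35²) / 35900 × 0.68
    = 162 × 4.3 × 0.8775 / 35900 × 0.68
    = 0.01158 m = 11.58 mm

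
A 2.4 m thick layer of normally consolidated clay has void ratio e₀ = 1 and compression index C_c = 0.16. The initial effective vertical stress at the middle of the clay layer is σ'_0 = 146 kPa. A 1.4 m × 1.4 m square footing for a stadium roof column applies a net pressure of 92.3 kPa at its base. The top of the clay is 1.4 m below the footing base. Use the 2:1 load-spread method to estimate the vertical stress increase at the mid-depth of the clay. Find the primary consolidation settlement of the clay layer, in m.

Mid-depth of clay below the footing base: z = 1.4 + 2.4/2 = 2.6 m.
Stress increase at mid-clay by the 2:1 spreading method:
Δσ = qBL/((B+z)(L+z)) = 92.3×1.4×1.4/((1.4+2.6)(1.4+2.6)) = 11.307 kPa
Final effective stress: σ'_f = σ'_0 + Δσ = 146 + 11.307 = 157.31 kPa.
Normally consolidated clay, so the full stress increment lies on the virgin compression line:
S_c = C_c·H/(1+e₀)·log₁₀(σ'_f/σ'_0) = 0.16×2.4/(1+1)×log₁₀(157.31/146)
    = 0.192 × 0.032403 = 0.006221 m

S_c ≈ 0.00622 m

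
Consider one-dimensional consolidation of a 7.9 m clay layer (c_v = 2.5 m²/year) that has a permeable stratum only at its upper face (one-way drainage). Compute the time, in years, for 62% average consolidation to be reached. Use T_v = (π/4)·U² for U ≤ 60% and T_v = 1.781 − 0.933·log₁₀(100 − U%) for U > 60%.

Drainage path length: H_d = H = 7.9 m (single drainage).
U > 60%: T_v = 1.781 − 0.933·log₁₀(100 − 62) = 0.30706.
t = T_v·H_d²/c_v = 0.30706×7.9²/2.5 = 7.665 years.

t ≈ 7.67 years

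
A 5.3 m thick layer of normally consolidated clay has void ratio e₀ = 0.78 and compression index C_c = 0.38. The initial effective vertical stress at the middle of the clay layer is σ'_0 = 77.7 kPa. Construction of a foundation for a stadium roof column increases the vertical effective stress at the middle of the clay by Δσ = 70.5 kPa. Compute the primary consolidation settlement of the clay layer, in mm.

S_c ≈ 317 mm

Final effective stress: σ'_f = σ'_0 + Δσ = 77.7 + 70.5 = 148.2 kPa.
Normally consolidated clay, so the full stress increment lies on the virgin compression line:
S_c = C_c·H/(1+e₀)·log₁₀(σ'_f/σ'_0) = 0.38×5.3/(1+0.78)×log₁₀(148.2/77.7)
    = 1.1315 × 0.28043 = 0.3173 m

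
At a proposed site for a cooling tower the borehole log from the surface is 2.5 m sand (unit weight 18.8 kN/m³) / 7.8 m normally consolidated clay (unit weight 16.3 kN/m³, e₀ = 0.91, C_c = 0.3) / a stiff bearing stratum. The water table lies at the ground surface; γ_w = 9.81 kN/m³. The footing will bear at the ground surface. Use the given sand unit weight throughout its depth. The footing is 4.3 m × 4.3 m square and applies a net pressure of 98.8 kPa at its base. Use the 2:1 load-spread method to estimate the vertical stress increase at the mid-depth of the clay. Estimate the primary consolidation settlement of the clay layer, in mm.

Mid-depth of clay below the ground surface: z = 2.5 + 7.8/2 = 6.4 m.
Total vertical stress at mid-clay: σ_v = 18.8×2.5 + 16.3×3.9 = 110.57 kPa.
Pore pressure: u = 9.81×(6.4 − 0) = 62.784 kPa.
Initial effective stress: σ'_0 = σ_v − u = 110.57 − 62.784 = 47.786 kPa.
Stress increase at mid-clay by the 2:1 spreading method:
Δσ = qBL/((B+z)(L+z)) = 98.8×4.3×4.3/((4.3+6.4)(4.3+6.4)) = 15.956 kPa
Final effective stress: σ'_f = σ'_0 + Δσ = 47.786 + 15.956 = 63.742 kPa.
Normally consolidated clay, so the full stress increment lies on the virgin compression line:
S_c = C_c·H/(1+e₀)·log₁₀(σ'_f/σ'_0) = 0.3×7.8/(1+0.91)×log₁₀(63.742/47.786)
    = 1.2251 × 0.12513 = 0.1533 m

S_c ≈ 153 mm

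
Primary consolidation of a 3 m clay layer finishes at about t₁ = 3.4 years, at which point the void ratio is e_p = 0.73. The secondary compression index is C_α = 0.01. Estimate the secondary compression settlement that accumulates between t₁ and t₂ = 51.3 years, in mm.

S_s ≈ 20.4 mm

Secondary compression: S_s = C_α·H/(1+e_p)·log₁₀(t₂/t₁)
S_s = 0.01×3/(1+0.73)×log₁₀(51.3/3.4)
    = 0.01734 × 1.179 = 0.02044 m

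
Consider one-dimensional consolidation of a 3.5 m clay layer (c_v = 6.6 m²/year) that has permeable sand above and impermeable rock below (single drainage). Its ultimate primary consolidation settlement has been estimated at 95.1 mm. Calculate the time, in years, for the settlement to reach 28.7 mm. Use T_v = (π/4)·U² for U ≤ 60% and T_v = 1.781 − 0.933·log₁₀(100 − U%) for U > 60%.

Drainage path length: H_d = H = 3.5 m (single drainage).
U = S(t)/S_ult = 28.7/95.1 = 0.3018.
U ≤ 60%: T_v = (π/4)·U² = (π/4)×0.30179² = 0.071531.
t = T_v·H_d²/c_v = 0.071531×3.5²/6.6 = 0.1328 years.

t ≈ 0.133 years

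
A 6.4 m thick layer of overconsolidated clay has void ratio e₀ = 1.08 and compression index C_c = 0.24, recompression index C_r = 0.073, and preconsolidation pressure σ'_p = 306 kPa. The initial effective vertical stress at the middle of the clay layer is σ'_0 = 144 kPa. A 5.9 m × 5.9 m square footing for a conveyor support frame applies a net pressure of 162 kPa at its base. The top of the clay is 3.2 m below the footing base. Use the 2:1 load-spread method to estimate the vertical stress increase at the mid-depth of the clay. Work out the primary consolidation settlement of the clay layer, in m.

Mid-depth of clay below the footing base: z = 3.2 + 6.4/2 = 6.4 m.
Stress increase at mid-clay by the 2:1 spreading method:
Δσ = qBL/((B+z)(L+z)) = 162×5.9×5.9/((5.9+6.4)(5.9+6.4)) = 37.274 kPa
Final effective stress: σ'_f = 144 + 37.274 = 181.27 kPa.
σ'_f = 181.27 ≤ σ'_p = 306 kPa, so the clay remains overconsolidated and only the recompression index applies:
S_c = C_r·H/(1+e₀)·log₁₀(σ'_f/σ'_0) = 0.073×6.4/2.08×log₁₀(181.27/144)
    = 0.22461 × 0.099963 = 0.02245 m

S_c ≈ 0.0225 m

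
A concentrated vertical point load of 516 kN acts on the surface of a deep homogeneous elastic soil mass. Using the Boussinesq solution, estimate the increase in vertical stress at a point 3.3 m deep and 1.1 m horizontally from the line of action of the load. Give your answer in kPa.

Δσ_z ≈ 17.4 kPa

Boussinesq vertical stress below a point load on an elastic half-space:
Δσ_z = 3P/(2πz²) · [1 + (r/z)²]^(−5/2)
r/z = 1.1/3.3 = 0.33333; [1+(r/z)²]^(−5/2) = 0.76843.
Δσ_z = 3×516/(2π×3.3²) × 0.76843 = 22.624 × 0.76843 = 17.38 kPa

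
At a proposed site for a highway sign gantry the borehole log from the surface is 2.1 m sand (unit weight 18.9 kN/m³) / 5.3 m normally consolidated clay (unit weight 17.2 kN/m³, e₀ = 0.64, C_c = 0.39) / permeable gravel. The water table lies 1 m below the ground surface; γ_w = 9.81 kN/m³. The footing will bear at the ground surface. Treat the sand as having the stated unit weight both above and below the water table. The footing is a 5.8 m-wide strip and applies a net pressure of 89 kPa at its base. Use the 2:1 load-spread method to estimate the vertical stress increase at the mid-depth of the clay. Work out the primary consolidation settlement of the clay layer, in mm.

Mid-depth of clay below the ground surface: z = 2.1 + 5.3/2 = 4.75 m.
Total vertical stress at mid-clay: σ_v = 18.9×2.1 + 17.2×2.65 = 85.27 kPa.
Pore pressure: u = 9.81×(4.75 − 1) = 36.788 kPa.
Initial effective stress: σ'_0 = σ_v − u = 85.27 − 36.788 = 48.482 kPa.
Stress increase at mid-clay by the 2:1 spreading method:
Δσ = qB/(B+z) = 89×5.8/(5.8+4.75) = 48.929 kPa
Final effective stress: σ'_f = σ'_0 + Δσ = 48.482 + 48.929 = 97.411 kPa.
Normally consolidated clay, so the full stress increment lies on the virgin compression line:
S_c = C_c·H/(1+e₀)·log₁₀(σ'_f/σ'_0) = 0.39×5.3/(1+0.64)×log₁₀(97.411/48.482)
    = 1.2604 × 0.30303 = 0.3819 m

S_c ≈ 382 mm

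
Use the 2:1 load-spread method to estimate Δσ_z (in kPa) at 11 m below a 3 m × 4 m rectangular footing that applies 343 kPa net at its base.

Δσ_z ≈ 19.6 kPa

By the 2:1 method the load spreads at 1 horizontal : 2 vertical, so at depth z the loaded area has grown by z in each plan dimension:
Δσ = qBL/((B+z)(L+z)) = 343×3×4/((3+11)(4+11)) = 19.6 kPa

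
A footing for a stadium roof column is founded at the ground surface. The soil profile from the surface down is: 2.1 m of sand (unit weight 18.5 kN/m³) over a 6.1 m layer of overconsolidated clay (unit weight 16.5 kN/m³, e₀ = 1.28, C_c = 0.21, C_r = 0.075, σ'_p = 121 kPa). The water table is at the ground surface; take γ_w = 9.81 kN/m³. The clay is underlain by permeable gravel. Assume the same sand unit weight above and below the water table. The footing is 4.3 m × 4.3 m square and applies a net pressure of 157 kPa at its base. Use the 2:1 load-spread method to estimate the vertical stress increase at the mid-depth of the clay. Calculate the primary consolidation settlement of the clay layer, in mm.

Mid-depth of clay below the ground surface: z = 2.1 + 6.1/2 = 5.15 m.
Total vertical stress at mid-clay: σ_v = 18.5×2.1 + 16.5×3.05 = 89.175 kPa.
Pore pressure: u = 9.81×(5.15 − 0) = 50.522 kPa.
Initial effective stress: σ'_0 = σ_v − u = 89.175 − 50.522 = 38.653 kPa.
Stress increase at mid-clay by the 2:1 spreading method:
Δσ = qBL/((B+z)(L+z)) = 157×4.3×4.3/((4.3+5.15)(4.3+5.15)) = 32.507 kPa
Final effective stress: σ'_f = 38.653 + 32.507 = 71.16 kPa.
σ'_f = 71.16 ≤ σ'_p = 121 kPa, so the clay remains overconsolidated and only the recompression index applies:
S_c = C_r·H/(1+e₀)·log₁₀(σ'_f/σ'_0) = 0.075×6.1/2.28×log₁₀(71.16/38.653)
    = 0.20065 × 0.26505 = 0.05318 m

S_c ≈ 53.2 mm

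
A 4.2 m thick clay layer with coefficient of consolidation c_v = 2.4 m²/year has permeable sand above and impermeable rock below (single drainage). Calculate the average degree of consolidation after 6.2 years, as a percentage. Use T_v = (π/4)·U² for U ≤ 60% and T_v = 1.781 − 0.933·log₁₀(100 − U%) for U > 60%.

U ≈ 89.9 %

Drainage path length: H_d = H = 4.2 m (single drainage).
T_v = c_v·t/H_d² = 2.4×6.2/4.2² = 0.84354.
T_v = 0.84354 corresponds to the U > 60% branch:
U = 1 − 10^((1.781 − T_v)/0.933)/100 = 0.8989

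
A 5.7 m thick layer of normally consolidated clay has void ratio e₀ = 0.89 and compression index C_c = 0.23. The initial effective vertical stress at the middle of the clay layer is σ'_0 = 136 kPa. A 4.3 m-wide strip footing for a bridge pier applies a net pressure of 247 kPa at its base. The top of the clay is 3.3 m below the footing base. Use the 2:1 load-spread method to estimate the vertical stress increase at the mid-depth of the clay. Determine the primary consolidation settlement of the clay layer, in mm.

S_c ≈ 168 mm

Mid-depth of clay below the footing base: z = 3.3 + 5.7/2 = 6.15 m.
Stress increase at mid-clay by the 2:1 spreading method:
Δσ = qB/(B+z) = 247×4.3/(4.3+6.15) = 101.64 kPa
Final effective stress: σ'_f = σ'_0 + Δσ = 136 + 101.64 = 237.64 kPa.
Normally consolidated clay, so the full stress increment lies on the virgin compression line:
S_c = C_c·H/(1+e₀)·log₁₀(σ'_f/σ'_0) = 0.23×5.7/(1+0.89)×log₁₀(237.64/136)
    = 0.69365 × 0.24238 = 0.1681 m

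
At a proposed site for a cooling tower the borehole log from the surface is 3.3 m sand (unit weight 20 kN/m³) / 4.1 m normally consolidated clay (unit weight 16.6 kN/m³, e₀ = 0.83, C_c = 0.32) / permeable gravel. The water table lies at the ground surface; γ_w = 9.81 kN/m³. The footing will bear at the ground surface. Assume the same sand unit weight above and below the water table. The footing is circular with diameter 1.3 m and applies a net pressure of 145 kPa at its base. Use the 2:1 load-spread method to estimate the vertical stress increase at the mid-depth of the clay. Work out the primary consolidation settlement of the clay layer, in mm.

S_c ≈ 34.3 mm

Mid-depth of clay below the ground surface: z = 3.3 + 4.1/2 = 5.35 m.
Total vertical stress at mid-clay: σ_v = 20×3.3 + 16.6×2.05 = 100.03 kPa.
Pore pressure: u = 9.81×(5.35 − 0) = 52.483 kPa.
Initial effective stress: σ'_0 = σ_v − u = 100.03 − 52.483 = 47.547 kPa.
Stress increase at mid-clay by the 2:1 spreading method:
Δσ ≈ qD²/(D+z)² = 145×1.3²/(1.3+5.35)² = 5.5413 kPa
Final effective stress: σ'_f = σ'_0 + Δσ = 47.547 + 5.5413 = 53.088 kPa.
Normally consolidated clay, so the full stress increment lies on the virgin compression line:
S_c = C_c·H/(1+e₀)·log₁₀(σ'_f/σ'_0) = 0.32×4.1/(1+0.83)×log₁₀(53.088/47.547)
    = 0.71694 × 0.047873 = 0.03432 m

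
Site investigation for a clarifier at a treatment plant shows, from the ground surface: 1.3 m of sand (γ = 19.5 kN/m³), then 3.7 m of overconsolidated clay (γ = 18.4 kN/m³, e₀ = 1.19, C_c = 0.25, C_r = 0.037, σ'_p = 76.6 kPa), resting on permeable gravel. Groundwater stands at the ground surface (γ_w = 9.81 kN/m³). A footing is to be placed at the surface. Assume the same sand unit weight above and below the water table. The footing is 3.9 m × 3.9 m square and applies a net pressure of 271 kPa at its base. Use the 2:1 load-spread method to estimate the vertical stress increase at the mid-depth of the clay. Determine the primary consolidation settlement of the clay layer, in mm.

S_c ≈ 95.6 mm

Mid-depth of clay below the ground surface: z = 1.3 + 3.7/2 = 3.15 m.
Total vertical stress at mid-clay: σ_v = 19.5×1.3 + 18.4×1.85 = 59.39 kPa.
Pore pressure: u = 9.81×(3.15 − 0) = 30.902 kPa.
Initial effective stress: σ'_0 = σ_v − u = 59.39 − 30.902 = 28.488 kPa.
Stress increase at mid-clay by the 2:1 spreading method:
Δσ = qBL/((B+z)(L+z)) = 271×3.9×3.9/((3.9+3.15)(3.9+3.15)) = 82.932 kPa
Final effective stress: σ'_f = 28.488 + 82.932 = 111.42 kPa.
σ'_f = 111.42 > σ'_p = 76.6 kPa, so the stress path crosses the preconsolidation pressure — recompression up to σ'_p, then virgin compression beyond:
S_c = H/(1+e₀)·[C_r·log₁₀(σ'_p/σ'_0) + C_c·log₁₀(σ'_f/σ'_p)]
    = 3.7/2.19 × [0.037×log₁₀(76.6/28.488) + 0.25×log₁₀(111.42/76.6)]
    = 1.6895 × [0.015894 + 0.040684] = 0.09559 m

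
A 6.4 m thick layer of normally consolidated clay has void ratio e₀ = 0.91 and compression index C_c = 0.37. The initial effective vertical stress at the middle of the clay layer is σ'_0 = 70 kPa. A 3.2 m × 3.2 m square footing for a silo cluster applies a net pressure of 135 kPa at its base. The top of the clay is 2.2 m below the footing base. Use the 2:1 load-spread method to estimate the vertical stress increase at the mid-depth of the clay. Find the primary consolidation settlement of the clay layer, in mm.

Mid-depth of clay below the footing base: z = 2.2 + 6.4/2 = 5.4 m.
Stress increase at mid-clay by the 2:1 spreading method:
Δσ = qBL/((B+z)(L+z)) = 135×3.2×3.2/((3.2+5.4)(3.2+5.4)) = 18.691 kPa
Final effective stress: σ'_f = σ'_0 + Δσ = 70 + 18.691 = 88.691 kPa.
Normally consolidated clay, so the full stress increment lies on the virgin compression line:
S_c = C_c·H/(1+e₀)·log₁₀(σ'_f/σ'_0) = 0.37×6.4/(1+0.91)×log₁₀(88.691/70)
    = 1.2398 × 0.10278 = 0.1274 m

S_c ≈ 127 mm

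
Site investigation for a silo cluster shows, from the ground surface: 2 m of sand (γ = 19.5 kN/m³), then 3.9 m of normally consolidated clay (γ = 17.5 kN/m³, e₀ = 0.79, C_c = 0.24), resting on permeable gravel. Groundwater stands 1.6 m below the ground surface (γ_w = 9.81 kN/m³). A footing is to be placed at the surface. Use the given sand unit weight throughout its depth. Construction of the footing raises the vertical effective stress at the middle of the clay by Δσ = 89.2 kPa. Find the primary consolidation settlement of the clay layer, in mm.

S_c ≈ 232 mm

Mid-depth of clay below the ground surface: z = 2 + 3.9/2 = 3.95 m.
Total vertical stress at mid-clay: σ_v = 19.5×2 + 17.5×1.95 = 73.125 kPa.
Pore pressure: u = 9.81×(3.95 − 1.6) = 23.054 kPa.
Initial effective stress: σ'_0 = σ_v − u = 73.125 − 23.054 = 50.071 kPa.
Final effective stress: σ'_f = σ'_0 + Δσ = 50.071 + 89.2 = 139.27 kPa.
Normally consolidated clay, so the full stress increment lies on the virgin compression line:
S_c = C_c·H/(1+e₀)·log₁₀(σ'_f/σ'_0) = 0.24×3.9/(1+0.79)×log₁₀(139.27/50.071)
    = 0.52291 × 0.44427 = 0.2323 m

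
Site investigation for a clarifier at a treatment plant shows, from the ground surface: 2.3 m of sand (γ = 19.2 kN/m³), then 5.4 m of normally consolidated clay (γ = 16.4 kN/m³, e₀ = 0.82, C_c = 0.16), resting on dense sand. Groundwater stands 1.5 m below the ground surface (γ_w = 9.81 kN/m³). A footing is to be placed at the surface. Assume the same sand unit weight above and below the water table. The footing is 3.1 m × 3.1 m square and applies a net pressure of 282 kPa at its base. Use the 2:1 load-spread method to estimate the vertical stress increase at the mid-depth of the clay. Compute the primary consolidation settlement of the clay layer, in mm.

Mid-depth of clay below the ground surface: z = 2.3 + 5.4/2 = 5 m.
Total vertical stress at mid-clay: σ_v = 19.2×2.3 + 16.4×2.7 = 88.44 kPa.
Pore pressure: u = 9.81×(5 − 1.5) = 34.335 kPa.
Initial effective stress: σ'_0 = σ_v − u = 88.44 − 34.335 = 54.105 kPa.
Stress increase at mid-clay by the 2:1 spreading method:
Δσ = qBL/((B+z)(L+z)) = 282×3.1×3.1/((3.1+5)(3.1+5)) = 41.305 kPa
Final effective stress: σ'_f = σ'_0 + Δσ = 54.105 + 41.305 = 95.41 kPa.
Normally consolidated clay, so the full stress increment lies on the virgin compression line:
S_c = C_c·H/(1+e₀)·log₁₀(σ'_f/σ'_0) = 0.16×5.4/(1+0.82)×log₁₀(95.41/54.105)
    = 0.47473 × 0.24636 = 0.117 m

S_c ≈ 117 mm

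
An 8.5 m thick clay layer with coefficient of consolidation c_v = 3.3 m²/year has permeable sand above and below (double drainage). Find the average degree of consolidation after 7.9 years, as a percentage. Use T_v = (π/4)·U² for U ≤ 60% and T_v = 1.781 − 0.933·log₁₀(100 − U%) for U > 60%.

Drainage path length: H_d = H/2 = 4.25 m (double drainage).
T_v = c_v·t/H_d² = 3.3×7.9/4.25² = 1.4433.
T_v = 1.4433 corresponds to the U > 60% branch:
U = 1 − 10^((1.781 − T_v)/0.933)/100 = 0.977

U ≈ 97.7 %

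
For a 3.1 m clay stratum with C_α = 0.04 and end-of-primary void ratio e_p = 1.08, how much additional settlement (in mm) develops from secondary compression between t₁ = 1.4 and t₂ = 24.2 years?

Secondary compression: S_s = C_α·H/(1+e_p)·log₁₀(t₂/t₁)
S_s = 0.04×3.1/(1+1.08)×log₁₀(24.2/1.4)
    = 0.05962 × 1.238 = 0.07379 m

S_s ≈ 73.8 mm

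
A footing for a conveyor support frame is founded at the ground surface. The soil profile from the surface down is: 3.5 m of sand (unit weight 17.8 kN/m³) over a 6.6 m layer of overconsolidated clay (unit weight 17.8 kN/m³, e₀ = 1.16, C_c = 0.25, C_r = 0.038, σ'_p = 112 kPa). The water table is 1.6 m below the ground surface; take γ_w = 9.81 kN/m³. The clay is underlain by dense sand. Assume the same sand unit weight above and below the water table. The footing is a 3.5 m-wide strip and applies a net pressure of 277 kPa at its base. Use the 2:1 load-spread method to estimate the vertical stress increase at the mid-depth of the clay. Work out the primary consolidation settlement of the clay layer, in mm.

S_c ≈ 151 mm

Mid-depth of clay below the ground surface: z = 3.5 + 6.6/2 = 6.8 m.
Total vertical stress at mid-clay: σ_v = 17.8×3.5 + 17.8×3.3 = 121.04 kPa.
Pore pressure: u = 9.81×(6.8 − 1.6) = 51.012 kPa.
Initial effective stress: σ'_0 = σ_v − u = 121.04 − 51.012 = 70.028 kPa.
Stress increase at mid-clay by the 2:1 spreading method:
Δσ = qB/(B+z) = 277×3.5/(3.5+6.8) = 94.126 kPa
Final effective stress: σ'_f = 70.028 + 94.126 = 164.15 kPa.
σ'_f = 164.15 > σ'_p = 112 kPa, so the stress path crosses the preconsolidation pressure — recompression up to σ'_p, then virgin compression beyond:
S_c = H/(1+e₀)·[C_r·log₁₀(σ'_p/σ'_0) + C_c·log₁₀(σ'_f/σ'_p)]
    = 6.6/2.16 × [0.038×log₁₀(112/70.028) + 0.25×log₁₀(164.15/112)]
    = 3.0556 × [0.00775 + 0.041506] = 0.1505 m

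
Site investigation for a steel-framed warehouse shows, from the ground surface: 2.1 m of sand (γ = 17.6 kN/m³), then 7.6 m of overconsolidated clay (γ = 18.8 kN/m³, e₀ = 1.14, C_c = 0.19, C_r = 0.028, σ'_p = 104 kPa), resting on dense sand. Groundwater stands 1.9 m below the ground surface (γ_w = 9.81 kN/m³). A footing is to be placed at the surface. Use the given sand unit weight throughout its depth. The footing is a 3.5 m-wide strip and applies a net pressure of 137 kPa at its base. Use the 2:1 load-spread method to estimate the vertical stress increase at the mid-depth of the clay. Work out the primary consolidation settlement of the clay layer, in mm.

S_c ≈ 60 mm

Mid-depth of clay below the ground surface: z = 2.1 + 7.6/2 = 5.9 m.
Total vertical stress at mid-clay: σ_v = 17.6×2.1 + 18.8×3.8 = 108.4 kPa.
Pore pressure: u = 9.81×(5.9 − 1.9) = 39.24 kPa.
Initial effective stress: σ'_0 = σ_v − u = 108.4 − 39.24 = 69.16 kPa.
Stress increase at mid-clay by the 2:1 spreading method:
Δσ = qB/(B+z) = 137×3.5/(3.5+5.9) = 51.011 kPa
Final effective stress: σ'_f = 69.16 + 51.011 = 120.17 kPa.
σ'_f = 120.17 > σ'_p = 104 kPa, so the stress path crosses the preconsolidation pressure — recompression up to σ'_p, then virgin compression beyond:
S_c = H/(1+e₀)·[C_r·log₁₀(σ'_p/σ'_0) + C_c·log₁₀(σ'_f/σ'_p)]
    = 7.6/2.14 × [0.028×log₁₀(104/69.16) + 0.19×log₁₀(120.17/104)]
    = 3.5514 × [0.004961 + 0.011925] = 0.05997 m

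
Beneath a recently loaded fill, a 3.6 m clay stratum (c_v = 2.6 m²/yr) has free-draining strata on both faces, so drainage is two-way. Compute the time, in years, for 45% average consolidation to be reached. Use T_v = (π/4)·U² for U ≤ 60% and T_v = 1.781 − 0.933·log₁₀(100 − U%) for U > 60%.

Drainage path length: H_d = H/2 = 1.8 m (double drainage).
U ≤ 60%: T_v = (π/4)·U² = (π/4)×0.45² = 0.15904.
t = T_v·H_d²/c_v = 0.15904×1.8²/2.6 = 0.1982 years.

t ≈ 0.198 years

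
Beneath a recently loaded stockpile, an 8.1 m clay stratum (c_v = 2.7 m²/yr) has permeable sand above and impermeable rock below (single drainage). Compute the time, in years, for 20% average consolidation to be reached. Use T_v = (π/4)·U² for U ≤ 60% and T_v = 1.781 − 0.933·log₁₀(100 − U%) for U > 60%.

Drainage path length: H_d = H = 8.1 m (single drainage).
U ≤ 60%: T_v = (π/4)·U² = (π/4)×0.2² = 0.031416.
t = T_v·H_d²/c_v = 0.031416×8.1²/2.7 = 0.7634 years.

t ≈ 0.763 years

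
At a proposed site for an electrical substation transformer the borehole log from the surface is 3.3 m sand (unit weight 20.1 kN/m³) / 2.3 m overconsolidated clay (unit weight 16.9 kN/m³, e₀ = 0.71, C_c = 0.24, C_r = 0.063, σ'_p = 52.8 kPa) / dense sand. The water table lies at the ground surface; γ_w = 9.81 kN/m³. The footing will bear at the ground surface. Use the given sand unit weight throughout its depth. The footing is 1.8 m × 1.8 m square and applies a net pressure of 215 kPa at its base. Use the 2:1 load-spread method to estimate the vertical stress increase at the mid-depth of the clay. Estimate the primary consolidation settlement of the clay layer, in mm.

Mid-depth of clay below the ground surface: z = 3.3 + 2.3/2 = 4.45 m.
Total vertical stress at mid-clay: σ_v = 20.1×3.3 + 16.9×1.15 = 85.765 kPa.
Pore pressure: u = 9.81×(4.45 − 0) = 43.655 kPa.
Initial effective stress: σ'_0 = σ_v − u = 85.765 − 43.655 = 42.11 kPa.
Stress increase at mid-clay by the 2:1 spreading method:
Δσ = qBL/((B+z)(L+z)) = 215×1.8×1.8/((1.8+4.45)(1.8+4.45)) = 17.833 kPa
Final effective stress: σ'_f = 42.11 + 17.833 = 59.943 kPa.
σ'_f = 59.943 > σ'_p = 52.8 kPa, so the stress path crosses the preconsolidation pressure — recompression up to σ'_p, then virgin compression beyond:
S_c = H/(1+e₀)·[C_r·log₁₀(σ'_p/σ'_0) + C_c·log₁₀(σ'_f/σ'_p)]
    = 2.3/1.71 × [0.063×log₁₀(52.8/42.11) + 0.24×log₁₀(59.943/52.8)]
    = 1.345 × [0.0061897 + 0.013225] = 0.02611 m

S_c ≈ 26.1 mm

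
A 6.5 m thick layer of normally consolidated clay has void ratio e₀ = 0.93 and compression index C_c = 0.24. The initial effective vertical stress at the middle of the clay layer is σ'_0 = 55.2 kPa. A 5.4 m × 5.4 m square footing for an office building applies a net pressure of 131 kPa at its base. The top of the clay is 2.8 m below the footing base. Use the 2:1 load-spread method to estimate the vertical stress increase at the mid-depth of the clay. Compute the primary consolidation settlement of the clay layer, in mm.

S_c ≈ 149 mm

Mid-depth of clay below the footing base: z = 2.8 + 6.5/2 = 6.05 m.
Stress increase at mid-clay by the 2:1 spreading method:
Δσ = qBL/((B+z)(L+z)) = 131×5.4×5.4/((5.4+6.05)(5.4+6.05)) = 29.137 kPa
Final effective stress: σ'_f = σ'_0 + Δσ = 55.2 + 29.137 = 84.337 kPa.
Normally consolidated clay, so the full stress increment lies on the virgin compression line:
S_c = C_c·H/(1+e₀)·log₁₀(σ'_f/σ'_0) = 0.24×6.5/(1+0.93)×log₁₀(84.337/55.2)
    = 0.80829 × 0.18408 = 0.1488 m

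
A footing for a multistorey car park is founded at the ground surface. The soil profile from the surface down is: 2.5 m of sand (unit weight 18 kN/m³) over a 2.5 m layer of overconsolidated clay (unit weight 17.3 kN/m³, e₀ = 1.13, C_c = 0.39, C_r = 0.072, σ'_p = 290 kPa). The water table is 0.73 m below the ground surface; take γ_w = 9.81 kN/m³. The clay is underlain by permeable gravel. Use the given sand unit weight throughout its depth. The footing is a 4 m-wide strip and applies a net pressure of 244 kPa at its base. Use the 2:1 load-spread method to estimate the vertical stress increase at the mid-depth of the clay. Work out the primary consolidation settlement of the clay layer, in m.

S_c ≈ 0.0544 m

Mid-depth of clay below the ground surface: z = 2.5 + 2.5/2 = 3.75 m.
Total vertical stress at mid-clay: σ_v = 18×2.5 + 17.3×1.25 = 66.625 kPa.
Pore pressure: u = 9.81×(3.75 − 0.73) = 29.626 kPa.
Initial effective stress: σ'_0 = σ_v − u = 66.625 − 29.626 = 36.999 kPa.
Stress increase at mid-clay by the 2:1 spreading method:
Δσ = qB/(B+z) = 244×4/(4+3.75) = 125.94 kPa
Final effective stress: σ'_f = 36.999 + 125.94 = 162.94 kPa.
σ'_f = 162.94 ≤ σ'_p = 290 kPa, so the clay remains overconsolidated and only the recompression index applies:
S_c = C_r·H/(1+e₀)·log₁₀(σ'_f/σ'_0) = 0.072×2.5/2.13×log₁₀(162.94/36.999)
    = 0.084506 × 0.64384 = 0.05441 m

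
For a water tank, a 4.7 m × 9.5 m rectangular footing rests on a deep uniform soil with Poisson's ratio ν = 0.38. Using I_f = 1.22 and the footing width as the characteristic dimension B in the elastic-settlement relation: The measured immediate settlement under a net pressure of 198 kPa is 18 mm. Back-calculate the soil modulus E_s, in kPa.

E_s ≈ 54000 kPa

S_e = q·B·(1−ν²)/E_s · I_f  ⇒  E_s = q·B·(1−ν²)·I_f / S_e.
E_s = 198 × 4.7 × 0.8556 × 1.22 / 0.018 = 53970 kPa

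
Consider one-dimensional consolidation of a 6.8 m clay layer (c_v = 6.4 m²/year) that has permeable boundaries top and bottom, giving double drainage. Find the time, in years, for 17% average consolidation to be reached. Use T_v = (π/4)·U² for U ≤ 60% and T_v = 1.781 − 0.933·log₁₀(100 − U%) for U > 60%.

t ≈ 0.041 years

Drainage path length: H_d = H/2 = 3.4 m (double drainage).
U ≤ 60%: T_v = (π/4)·U² = (π/4)×0.17² = 0.022698.
t = T_v·H_d²/c_v = 0.022698×3.4²/6.4 = 0.041 years.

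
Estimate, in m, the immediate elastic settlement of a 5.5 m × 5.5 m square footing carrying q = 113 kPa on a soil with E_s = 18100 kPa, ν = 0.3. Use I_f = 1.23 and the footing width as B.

S_e ≈ 0.0384 m

Immediate (elastic) settlement: S_e = q·B·(1−ν²)/E_s · I_f.
S_e = 113 × 5.5 × (1 − 0.3²) / 18100 × 1.23
    = 113 × 5.5 × 0.91 / 18100 × 1.23
    = 0.03843 m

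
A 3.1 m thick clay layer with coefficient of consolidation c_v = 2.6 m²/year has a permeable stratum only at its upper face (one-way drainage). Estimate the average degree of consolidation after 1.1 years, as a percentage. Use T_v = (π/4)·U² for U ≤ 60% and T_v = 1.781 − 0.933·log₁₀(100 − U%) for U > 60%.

U ≈ 61.1 %

Drainage path length: H_d = H = 3.1 m (single drainage).
T_v = c_v·t/H_d² = 2.6×1.1/3.1² = 0.29761.
T_v = 0.29761 corresponds to the U > 60% branch:
U = 1 − 10^((1.781 − T_v)/0.933)/100 = 0.611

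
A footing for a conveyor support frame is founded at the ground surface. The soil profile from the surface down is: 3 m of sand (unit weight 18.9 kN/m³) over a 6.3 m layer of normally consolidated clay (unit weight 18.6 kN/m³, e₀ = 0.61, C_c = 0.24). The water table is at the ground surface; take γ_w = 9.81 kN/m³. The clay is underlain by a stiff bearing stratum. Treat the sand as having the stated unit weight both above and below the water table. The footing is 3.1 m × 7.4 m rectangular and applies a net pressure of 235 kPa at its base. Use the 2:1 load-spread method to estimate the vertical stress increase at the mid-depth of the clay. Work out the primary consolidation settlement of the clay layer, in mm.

Mid-depth of clay below the ground surface: z = 3 + 6.3/2 = 6.15 m.
Total vertical stress at mid-clay: σ_v = 18.9×3 + 18.6×3.15 = 115.29 kPa.
Pore pressure: u = 9.81×(6.15 − 0) = 60.332 kPa.
Initial effective stress: σ'_0 = σ_v − u = 115.29 − 60.332 = 54.958 kPa.
Stress increase at mid-clay by the 2:1 spreading method:
Δσ = qBL/((B+z)(L+z)) = 235×3.1×7.4/((3.1+6.15)(7.4+6.15)) = 43.011 kPa
Final effective stress: σ'_f = σ'_0 + Δσ = 54.958 + 43.011 = 97.969 kPa.
Normally consolidated clay, so the full stress increment lies on the virgin compression line:
S_c = C_c·H/(1+e₀)·log₁₀(σ'_f/σ'_0) = 0.24×6.3/(1+0.61)×log₁₀(97.969/54.958)
    = 0.93913 × 0.25106 = 0.2358 m

S_c ≈ 236 mm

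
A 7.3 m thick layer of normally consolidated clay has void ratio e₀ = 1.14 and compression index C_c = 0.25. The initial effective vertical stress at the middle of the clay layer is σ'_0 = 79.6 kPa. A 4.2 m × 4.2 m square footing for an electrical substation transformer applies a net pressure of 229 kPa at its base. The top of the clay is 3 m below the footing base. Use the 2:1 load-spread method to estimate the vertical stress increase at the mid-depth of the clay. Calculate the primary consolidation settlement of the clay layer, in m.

S_c ≈ 0.133 m

Mid-depth of clay below the footing base: z = 3 + 7.3/2 = 6.65 m.
Stress increase at mid-clay by the 2:1 spreading method:
Δσ = qBL/((B+z)(L+z)) = 229×4.2×4.2/((4.2+6.65)(4.2+6.65)) = 34.314 kPa
Final effective stress: σ'_f = σ'_0 + Δσ = 79.6 + 34.314 = 113.91 kPa.
Normally consolidated clay, so the full stress increment lies on the virgin compression line:
S_c = C_c·H/(1+e₀)·log₁₀(σ'_f/σ'_0) = 0.25×7.3/(1+1.14)×log₁₀(113.91/79.6)
    = 0.8528 × 0.15565 = 0.1327 m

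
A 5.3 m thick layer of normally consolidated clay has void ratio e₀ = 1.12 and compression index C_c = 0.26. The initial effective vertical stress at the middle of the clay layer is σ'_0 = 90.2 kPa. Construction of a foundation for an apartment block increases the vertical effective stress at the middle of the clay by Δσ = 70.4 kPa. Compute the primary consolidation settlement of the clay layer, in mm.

Final effective stress: σ'_f = σ'_0 + Δσ = 90.2 + 70.4 = 160.6 kPa.
Normally consolidated clay, so the full stress increment lies on the virgin compression line:
S_c = C_c·H/(1+e₀)·log₁₀(σ'_f/σ'_0) = 0.26×5.3/(1+1.12)×log₁₀(160.6/90.2)
    = 0.65 × 0.25054 = 0.1629 m

S_c ≈ 163 mm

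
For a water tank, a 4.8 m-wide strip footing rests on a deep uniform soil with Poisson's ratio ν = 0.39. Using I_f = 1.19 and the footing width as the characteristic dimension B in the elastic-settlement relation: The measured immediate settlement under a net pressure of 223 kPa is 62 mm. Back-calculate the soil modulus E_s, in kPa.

E_s ≈ 17400 kPa

S_e = q·B·(1−ν²)/E_s · I_f  ⇒  E_s = q·B·(1−ν²)·I_f / S_e.
E_s = 223 × 4.8 × 0.8479 × 1.19 / 0.062 = 17420 kPa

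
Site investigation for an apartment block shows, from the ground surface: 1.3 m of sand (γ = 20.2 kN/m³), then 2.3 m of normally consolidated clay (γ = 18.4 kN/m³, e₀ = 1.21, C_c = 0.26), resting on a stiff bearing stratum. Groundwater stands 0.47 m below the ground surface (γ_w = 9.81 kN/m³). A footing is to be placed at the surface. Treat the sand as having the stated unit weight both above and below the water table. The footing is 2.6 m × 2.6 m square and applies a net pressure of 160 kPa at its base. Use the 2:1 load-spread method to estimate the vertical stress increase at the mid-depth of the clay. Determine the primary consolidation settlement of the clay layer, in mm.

S_c ≈ 108 mm

Mid-depth of clay below the ground surface: z = 1.3 + 2.3/2 = 2.45 m.
Total vertical stress at mid-clay: σ_v = 20.2×1.3 + 18.4×1.15 = 47.42 kPa.
Pore pressure: u = 9.81×(2.45 − 0.47) = 19.424 kPa.
Initial effective stress: σ'_0 = σ_v − u = 47.42 − 19.424 = 27.996 kPa.
Stress increase at mid-clay by the 2:1 spreading method:
Δσ = qBL/((B+z)(L+z)) = 160×2.6×2.6/((2.6+2.45)(2.6+2.45)) = 42.412 kPa
Final effective stress: σ'_f = σ'_0 + Δσ = 27.996 + 42.412 = 70.408 kPa.
Normally consolidated clay, so the full stress increment lies on the virgin compression line:
S_c = C_c·H/(1+e₀)·log₁₀(σ'_f/σ'_0) = 0.26×2.3/(1+1.21)×log₁₀(70.408/27.996)
    = 0.27059 × 0.40053 = 0.1084 m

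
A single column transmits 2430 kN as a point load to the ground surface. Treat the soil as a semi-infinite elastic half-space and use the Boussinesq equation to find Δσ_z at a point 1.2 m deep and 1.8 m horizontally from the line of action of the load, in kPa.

Boussinesq vertical stress below a point load on an elastic half-space:
Δσ_z = 3P/(2πz²) · [1 + (r/z)²]^(−5/2)
r/z = 1.8/1.2 = 1.5; [1+(r/z)²]^(−5/2) = 0.052516.
Δσ_z = 3×2430/(2π×1.2²) × 0.052516 = 805.72 × 0.052516 = 42.31 kPa

Δσ_z ≈ 42.3 kPa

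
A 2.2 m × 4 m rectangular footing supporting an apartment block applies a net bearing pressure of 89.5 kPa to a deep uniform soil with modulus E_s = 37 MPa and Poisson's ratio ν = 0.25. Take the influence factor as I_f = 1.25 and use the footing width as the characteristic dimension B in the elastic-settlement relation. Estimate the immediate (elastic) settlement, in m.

Immediate (elastic) settlement: S_e = q·B·(1−ν²)/E_s · I_f.
E_s = 37 MPa = 37000 kPa.
S_e = 89.5 × 2.2 × (1 − 0.25²) / 37000 × 1.25
    = 89.5 × 2.2 × 0.9375 / 37000 × 1.25
    = 0.006236 m

S_e ≈ 0.00624 m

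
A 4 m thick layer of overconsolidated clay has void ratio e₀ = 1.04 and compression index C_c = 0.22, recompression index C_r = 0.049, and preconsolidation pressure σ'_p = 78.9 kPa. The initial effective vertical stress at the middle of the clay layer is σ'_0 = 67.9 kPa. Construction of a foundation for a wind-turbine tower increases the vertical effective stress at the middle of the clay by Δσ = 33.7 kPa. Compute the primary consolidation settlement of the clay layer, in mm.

Final effective stress: σ'_f = 67.9 + 33.7 = 101.6 kPa.
σ'_f = 101.6 > σ'_p = 78.9 kPa, so the stress path crosses the preconsolidation pressure — recompression up to σ'_p, then virgin compression beyond:
S_c = H/(1+e₀)·[C_r·log₁₀(σ'_p/σ'_0) + C_c·log₁₀(σ'_f/σ'_p)]
    = 4/2.04 × [0.049×log₁₀(78.9/67.9) + 0.22×log₁₀(101.6/78.9)]
    = 1.9608 × [0.0031952 + 0.02416] = 0.05364 m

S_c ≈ 53.6 mm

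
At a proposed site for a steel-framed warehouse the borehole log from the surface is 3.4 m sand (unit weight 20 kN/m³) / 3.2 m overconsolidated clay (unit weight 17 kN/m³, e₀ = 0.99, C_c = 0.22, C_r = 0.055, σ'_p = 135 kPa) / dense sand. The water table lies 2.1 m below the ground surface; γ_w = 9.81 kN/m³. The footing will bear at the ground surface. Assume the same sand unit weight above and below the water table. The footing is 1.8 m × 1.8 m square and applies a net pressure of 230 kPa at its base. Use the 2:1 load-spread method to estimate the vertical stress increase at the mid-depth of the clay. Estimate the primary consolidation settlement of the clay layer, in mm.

Mid-depth of clay below the ground surface: z = 3.4 + 3.2/2 = 5 m.
Total vertical stress at mid-clay: σ_v = 20×3.4 + 17×1.6 = 95.2 kPa.
Pore pressure: u = 9.81×(5 − 2.1) = 28.449 kPa.
Initial effective stress: σ'_0 = σ_v − u = 95.2 − 28.449 = 66.751 kPa.
Stress increase at mid-clay by the 2:1 spreading method:
Δσ = qBL/((B+z)(L+z)) = 230×1.8×1.8/((1.8+5)(1.8+5)) = 16.116 kPa
Final effective stress: σ'_f = 66.751 + 16.116 = 82.867 kPa.
σ'_f = 82.867 ≤ σ'_p = 135 kPa, so the clay remains overconsolidated and only the recompression index applies:
S_c = C_r·H/(1+e₀)·log₁₀(σ'_f/σ'_0) = 0.055×3.2/1.99×log₁₀(82.867/66.751)
    = 0.08844 × 0.093924 = 0.008307 m

S_c ≈ 8.31 mm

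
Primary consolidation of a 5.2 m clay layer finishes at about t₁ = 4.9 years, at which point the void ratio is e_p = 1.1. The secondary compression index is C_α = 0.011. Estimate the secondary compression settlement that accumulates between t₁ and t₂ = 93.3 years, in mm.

Secondary compression: S_s = C_α·H/(1+e_p)·log₁₀(t₂/t₁)
S_s = 0.011×5.2/(1+1.1)×log₁₀(93.3/4.9)
    = 0.02724 × 1.28 = 0.03486 m

S_s ≈ 34.9 mm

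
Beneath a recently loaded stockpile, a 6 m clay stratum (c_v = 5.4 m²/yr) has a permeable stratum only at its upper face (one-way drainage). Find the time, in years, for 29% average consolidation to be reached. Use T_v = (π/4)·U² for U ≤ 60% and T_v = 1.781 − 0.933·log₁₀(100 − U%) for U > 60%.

Drainage path length: H_d = H = 6 m (single drainage).
U ≤ 60%: T_v = (π/4)·U² = (π/4)×0.29² = 0.066052.
t = T_v·H_d²/c_v = 0.066052×6²/5.4 = 0.4403 years.

t ≈ 0.44 years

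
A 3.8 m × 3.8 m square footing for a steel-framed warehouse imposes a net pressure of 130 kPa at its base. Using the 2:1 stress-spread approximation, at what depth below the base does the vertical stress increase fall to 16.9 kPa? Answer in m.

z ≈ 6.74 m

2:1 spreading — at depth z the loaded area has grown by z in each plan dimension:
qB²/(B+z)² = Δσ_z ⇒ z = B(√(q/Δσ_z) − 1) = 3.8×(√(130/16.9) − 1) = 6.739 m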